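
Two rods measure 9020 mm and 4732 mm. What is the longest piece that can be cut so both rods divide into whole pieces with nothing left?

9020 = 2² · 5 · 11 · 41
4732 = 2² · 7 · 13²
Common: 2² = 4

4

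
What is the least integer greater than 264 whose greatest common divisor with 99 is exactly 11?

gcd(a, 99) = 11 forces 11 | a; write a = 11s. Then gcd(11s, 11·9) = 11·gcd(s, 9), so need gcd(s, 9) = 1.
11s > 264 gives s ≥ 25. The least s ≥ 25 coprime to 9 is 25, so a = 11·25 = 275.

275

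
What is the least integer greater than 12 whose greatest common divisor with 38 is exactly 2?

14

gcd(a, 38) = 2 forces 2 | a; write a = 2s. Then gcd(2s, 2·19) = 2·gcd(s, 19), so need gcd(s, 19) = 1.
2s > 12 gives s ≥ 7. The least s ≥ 7 coprime to 19 is 7, so a = 2·7 = 14.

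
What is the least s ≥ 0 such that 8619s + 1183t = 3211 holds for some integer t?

gcd(8619, 1183) = 169 (Euclid: 8619 = 7·1183 + 338; 1183 = 3·338 + 169; 338 = 2·169 + 0), and 169 | 3211.
Extended Euclid: 8619·(-3) + 1183·(22) = 169. Scale by 19: s₀ = -57.
General solution s = s₀ + 7k; reducing mod 7 gives s = 6 (and t = -41).

6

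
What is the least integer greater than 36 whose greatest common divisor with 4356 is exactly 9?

4356 = 9·484. Any a with gcd(a, 4356) = 9 is a multiple of 9, say 9s, with s coprime to 484.
Need s > 36/9, so s ≥ 5. First s ≥ 5 with gcd(s, 484) = 1 is s = 5. Thus a = 9·5 = 45.

45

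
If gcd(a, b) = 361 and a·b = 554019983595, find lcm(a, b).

1534681395

For any two positive integers, gcd × lcm equals their product. Hence lcm = 554019983595 / 361 = 1534681395.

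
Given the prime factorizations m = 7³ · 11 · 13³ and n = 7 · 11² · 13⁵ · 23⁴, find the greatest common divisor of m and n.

169169

min exponent per shared prime: 7 · 11 · 13³ = 169169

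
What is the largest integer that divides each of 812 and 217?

7

812 = 2² · 7 · 29
217 = 7 · 31
Common: 7 = 7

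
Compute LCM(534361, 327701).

gcd first: 534361 = 1·327701 + 206660; 327701 = 1·206660 + 121041; 206660 = 1·121041 + 85619; 121041 = 1·85619 + 35422; 85619 = 2·35422 + 14775; 35422 = 2·14775 + 5872; 14775 = 2·5872 + 3031; 5872 = 1·3031 + 2841; 3031 = 1·2841 + 190; 2841 = 14·190 + 181; 190 = 1·181 + 9; 181 = 20·9 + 1; 9 = 9·1 + 0 → gcd = 1
lcm = 534361·327701/gcd = 175110634061/1 = 175110634061

175110634061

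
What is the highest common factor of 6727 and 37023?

7

6727 = 7 · 31²
37023 = 3 · 7 · 41 · 43
Common: 7 = 7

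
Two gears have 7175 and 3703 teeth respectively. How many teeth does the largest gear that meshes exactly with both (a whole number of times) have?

7175 = 5² · 7 · 41
3703 = 7 · 23²
Common: 7 = 7

7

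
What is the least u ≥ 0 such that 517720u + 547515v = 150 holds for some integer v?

Reduce mod 547515: 517720u ≡ 150 (mod 547515). With g = gcd(517720, 547515) = 5 dividing 150, divide through: 103544u ≡ 30 (mod 109503).
Since gcd(103544, 109503) = 1, u ≡ 30·(103544)⁻¹ ≡ 64500 (mod 109503). Smallest non-negative: 64500.

64500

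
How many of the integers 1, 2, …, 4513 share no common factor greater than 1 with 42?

1290

Prime factors of 42: 2, 3, 7. Count integers ≤ 4513 divisible by none of them.
By inclusion–exclusion: 4513 − ⌊4513/2⌋ − ⌊4513/3⌋ − ⌊4513/7⌋ + ⌊4513/6⌋ + ⌊4513/14⌋ + ⌊4513/21⌋ − ⌊4513/42⌋ = 1290.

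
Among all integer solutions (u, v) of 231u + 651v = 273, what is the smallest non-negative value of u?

Euclid: 651 = 2·231 + 189; 231 = 1·189 + 42; 189 = 4·42 + 21; 42 = 2·21 + 0 → gcd = 21; 273 = 21·13.
Back-substitution yields 231·(-14) + 651·(5) = 21, so one solution is u = -14·13 = -182, v = 5·13 = 65.
Solutions in u differ by 651/21 = 31; the one in [0, 31) is -182 mod 31 = 4.

4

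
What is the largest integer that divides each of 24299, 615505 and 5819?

11

24299 = 11 · 47²; 615505 = 5 · 11 · 19² · 31; 5819 = 11 · 23²
gcd takes min exponent of each prime: 11 = 11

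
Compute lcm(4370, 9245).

gcd first: 9245 = 2·4370 + 505; 4370 = 8·505 + 330; 505 = 1·330 + 175; 330 = 1·175 + 155; 175 = 1·155 + 20; 155 = 7·20 + 15; 20 = 1·15 + 5; 15 = 3·5 + 0 → gcd = 5
lcm = 4370·9245/gcd = 40400650/5 = 8080130

8080130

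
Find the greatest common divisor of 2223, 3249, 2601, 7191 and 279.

9

gcd(2223, 3249): 3249 = 1·2223 + 1026; 2223 = 2·1026 + 171; 1026 = 6·171 + 0 → 171
gcd(171, 2601): 2601 = 15·171 + 36; 171 = 4·36 + 27; 36 = 1·27 + 9; 27 = 3·9 + 0 → 9
gcd(9, 7191): 7191 = 799·9 + 0 → 9
gcd(9, 279): 279 = 31·9 + 0 → 9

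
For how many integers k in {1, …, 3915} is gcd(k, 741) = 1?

741 = 3·13·19. Inclusion–exclusion on these primes:
3915 − ⌊3915/3⌋ − ⌊3915/13⌋ − ⌊3915/19⌋ + ⌊3915/39⌋ + ⌊3915/57⌋ + ⌊3915/247⌋ − ⌊3915/741⌋ = 2281

2281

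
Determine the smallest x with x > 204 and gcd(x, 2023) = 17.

221

gcd(x, 2023) = 17 forces 17 | x; write x = 17s. Then gcd(17s, 17·119) = 17·gcd(s, 119), so need gcd(s, 119) = 1.
17s > 204 gives s ≥ 13. The least s ≥ 13 coprime to 119 is 13, so x = 17·13 = 221.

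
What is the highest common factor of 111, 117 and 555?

3

111 = 3 · 37; 117 = 3² · 13; 555 = 3 · 5 · 37
gcd takes min exponent of each prime: 3 = 3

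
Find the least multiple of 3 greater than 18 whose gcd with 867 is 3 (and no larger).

21

Multiples of 3 above 18: 3·7, 3·8, … . Need the cofactor coprime to 867/3 = 289.
Checking s = 7, 8, … the first with gcd(s, 289) = 1 is s = 7, giving 21.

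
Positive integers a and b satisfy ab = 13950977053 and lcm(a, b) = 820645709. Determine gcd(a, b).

17

From gcd × lcm = ab: gcd = 13950977053 / 820645709 = 17.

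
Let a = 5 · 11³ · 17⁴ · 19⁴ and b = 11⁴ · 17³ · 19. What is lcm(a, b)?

796802768342405

max exponent per prime: 5 · 11⁴ · 17⁴ · 19⁴ = 796802768342405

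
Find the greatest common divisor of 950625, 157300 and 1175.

950625 = 3² · 5⁴ · 13²; 157300 = 2² · 5² · 11² · 13; 1175 = 5² · 47
gcd takes min exponent of each prime: 5² = 25

25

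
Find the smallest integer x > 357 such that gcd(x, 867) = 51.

Multiples of 51 above 357: 51·8, 51·9, … . Need the cofactor coprime to 867/51 = 17.
Checking s = 8, 9, … the first with gcd(s, 17) = 1 is s = 8, giving 408.

408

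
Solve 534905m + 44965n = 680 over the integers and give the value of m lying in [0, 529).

gcd(534905, 44965) = 85 (Euclid: 534905 = 11·44965 + 40290; 44965 = 1·40290 + 4675; 40290 = 8·4675 + 2890; 4675 = 1·2890 + 1785; 2890 = 1·1785 + 1105; 1785 = 1·1105 + 680; 1105 = 1·680 + 425; 680 = 1·425 + 255; 425 = 1·255 + 170; 255 = 1·170 + 85; 170 = 2·85 + 0), and 85 | 680.
Extended Euclid: 534905·(-202) + 44965·(2403) = 85. Scale by 8: m₀ = -1616.
General solution m = m₀ + 529t; reducing mod 529 gives m = 500 (and n = -5948).

500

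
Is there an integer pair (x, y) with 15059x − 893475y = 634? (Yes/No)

No

By Bézout, 15059x − 893475y = 634 has integer solutions iff gcd(15059, 893475) | 634.
Euclid: 893475 = 59·15059 + 4994; 15059 = 3·4994 + 77; 4994 = 64·77 + 66; 77 = 1·66 + 11; 66 = 6·11 + 0. gcd = 11; 634 mod 11 = 7. No.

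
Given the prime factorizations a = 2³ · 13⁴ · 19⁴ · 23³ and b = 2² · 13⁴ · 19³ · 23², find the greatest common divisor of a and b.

min exponent per shared prime: 2² · 13⁴ · 19³ · 23² = 414524186284

414524186284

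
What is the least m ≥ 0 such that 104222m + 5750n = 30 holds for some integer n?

Reduce mod 5750: 104222m ≡ 30 (mod 5750). With g = gcd(104222, 5750) = 2 dividing 30, divide through: 52111m ≡ 15 (mod 2875).
Since gcd(52111, 2875) = 1, m ≡ 15·(52111)⁻¹ ≡ 1115 (mod 2875). Smallest non-negative: 1115.

1115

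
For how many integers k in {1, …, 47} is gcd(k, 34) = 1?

34 = 2·17. Inclusion–exclusion on these primes:
47 − ⌊47/2⌋ − ⌊47/17⌋ + ⌊47/34⌋ = 23

23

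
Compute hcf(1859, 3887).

169

1859 = 11 · 13²
3887 = 13² · 23
Common: 13² = 169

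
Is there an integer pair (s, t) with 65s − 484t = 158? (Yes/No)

Yes

gcd(65, 484): 484 = 7·65 + 29; 65 = 2·29 + 7; 29 = 4·7 + 1; 7 = 7·1 + 0 → 1
1 divides 158, so a solution exists.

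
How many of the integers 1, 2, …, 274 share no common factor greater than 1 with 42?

78

42 = 2·3·7. Inclusion–exclusion on these primes:
274 − ⌊274/2⌋ − ⌊274/3⌋ − ⌊274/7⌋ + ⌊274/6⌋ + ⌊274/14⌋ + ⌊274/21⌋ − ⌊274/42⌋ = 78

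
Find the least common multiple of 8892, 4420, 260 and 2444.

35523540

lcm(8892, 4420) = 8892·4420/gcd = 39302640/52 = 755820
lcm(755820, 260) = 755820·260/gcd = 196513200/260 = 755820
lcm(755820, 2444) = 755820·2444/gcd = 1847224080/52 = 35523540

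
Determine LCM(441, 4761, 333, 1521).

lcm(441, 4761) = 441·4761/gcd = 2099601/9 = 233289
lcm(233289, 333) = 233289·333/gcd = 77685237/9 = 8631693
lcm(8631693, 1521) = 8631693·1521/gcd = 13128805053/9 = 1458756117

1458756117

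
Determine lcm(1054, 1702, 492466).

7124505622

1054 = 2 · 17 · 31; 1702 = 2 · 23 · 37; 492466 = 2 · 13² · 31 · 47
lcm takes max exponent of each prime: 2 · 13² · 17 · 23 · 31 · 37 · 47 = 7124505622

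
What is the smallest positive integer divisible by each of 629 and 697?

gcd first: 697 = 1·629 + 68; 629 = 9·68 + 17; 68 = 4·17 + 0 → gcd = 17
lcm = 629·697/gcd = 438413/17 = 25789

25789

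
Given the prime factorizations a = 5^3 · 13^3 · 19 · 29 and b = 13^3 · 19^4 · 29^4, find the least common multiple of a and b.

25313165892574625

max exponent per prime: 5^3 · 13^3 · 19^4 · 29^4 = 25313165892574625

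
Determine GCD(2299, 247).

Euclid: 2299 = 9·247 + 76; 247 = 3·76 + 19; 76 = 4·19 + 0. Last nonzero remainder: 19.

19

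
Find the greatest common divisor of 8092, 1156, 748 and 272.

8092 = 2² · 7 · 17²; 1156 = 2² · 17²; 748 = 2² · 11 · 17; 272 = 2⁴ · 17
gcd takes min exponent of each prime: 2² · 17 = 68

68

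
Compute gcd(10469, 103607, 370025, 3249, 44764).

10469 = 19² · 29; 103607 = 7 · 19² · 41; 370025 = 5² · 19² · 41; 3249 = 3² · 19²; 44764 = 2² · 19² · 31
gcd takes min exponent of each prime: 19² = 361

361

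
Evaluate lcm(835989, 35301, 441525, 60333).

835989 = 3 · 7² · 11² · 47; 35301 = 3 · 7 · 41²; 441525 = 3 · 5² · 7 · 29²; 60333 = 3 · 7 · 13² · 17
lcm takes max exponent of each prime: 3 · 5² · 7² · 11² · 13² · 17 · 29² · 41² · 47 = 84886750104080925

84886750104080925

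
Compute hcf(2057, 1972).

2057 = 11² · 17
1972 = 2² · 17 · 29
Common: 17 = 17

17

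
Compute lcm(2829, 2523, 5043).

2829 = 3 · 23 · 41; 2523 = 3 · 29²; 5043 = 3 · 41²
lcm takes max exponent of each prime: 3 · 23 · 29² · 41² = 97546749

97546749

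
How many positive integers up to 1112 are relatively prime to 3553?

Prime factors of 3553: 11, 17, 19. Count integers ≤ 1112 divisible by none of them.
By inclusion–exclusion: 1112 − ⌊1112/11⌋ − ⌊1112/17⌋ − ⌊1112/19⌋ + ⌊1112/187⌋ + ⌊1112/209⌋ + ⌊1112/323⌋ − ⌊1112/3553⌋ = 901.

901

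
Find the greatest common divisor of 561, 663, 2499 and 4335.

gcd(561, 663): 663 = 1·561 + 102; 561 = 5·102 + 51; 102 = 2·51 + 0 → 51
gcd(51, 2499): 2499 = 49·51 + 0 → 51
gcd(51, 4335): 4335 = 85·51 + 0 → 51

51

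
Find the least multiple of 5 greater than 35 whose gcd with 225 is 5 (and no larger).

40

gcd(x, 225) = 5 forces 5 | x; write x = 5s. Then gcd(5s, 5·45) = 5·gcd(s, 45), so need gcd(s, 45) = 1.
5s > 35 gives s ≥ 8. The least s ≥ 8 coprime to 45 is 8, so x = 5·8 = 40.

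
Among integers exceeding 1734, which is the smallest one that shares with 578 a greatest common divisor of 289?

2023

gcd(t, 578) = 289 forces 289 | t; write t = 289s. Then gcd(289s, 289·2) = 289·gcd(s, 2), so need gcd(s, 2) = 1.
289s > 1734 gives s ≥ 7. The least s ≥ 7 coprime to 2 is 7, so t = 289·7 = 2023.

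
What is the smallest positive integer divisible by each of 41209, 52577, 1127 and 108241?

41209 = 7² · 29²; 52577 = 7² · 29 · 37; 1127 = 7² · 23; 108241 = 7² · 47²
lcm takes max exponent of each prime: 7² · 23 · 29² · 37 · 47² = 77467109531

77467109531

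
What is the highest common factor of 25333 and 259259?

539

Euclid: 259259 = 10·25333 + 5929; 25333 = 4·5929 + 1617; 5929 = 3·1617 + 1078; 1617 = 1·1078 + 539; 1078 = 2·539 + 0. Last nonzero remainder: 539.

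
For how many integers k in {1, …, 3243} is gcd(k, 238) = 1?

238 = 2·7·17. Inclusion–exclusion on these primes:
3243 − ⌊3243/2⌋ − ⌊3243/7⌋ − ⌊3243/17⌋ + ⌊3243/14⌋ + ⌊3243/34⌋ + ⌊3243/119⌋ − ⌊3243/238⌋ = 1309

1309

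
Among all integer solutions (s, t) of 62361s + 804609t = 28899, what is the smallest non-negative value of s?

Reduce mod 804609: 62361s ≡ 28899 (mod 804609). With g = gcd(62361, 804609) = 1521 dividing 28899, divide through: 41s ≡ 19 (mod 529).
Since gcd(41, 529) = 1, s ≡ 19·(41)⁻¹ ≡ 194 (mod 529). Smallest non-negative: 194.

194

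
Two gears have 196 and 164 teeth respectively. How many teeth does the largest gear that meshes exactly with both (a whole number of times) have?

4

Euclid: 196 = 1·164 + 32; 164 = 5·32 + 4; 32 = 8·4 + 0. Last nonzero remainder: 4.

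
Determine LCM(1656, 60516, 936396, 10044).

20201764229784

1656 = 2³ · 3² · 23; 60516 = 2² · 3² · 41²; 936396 = 2² · 3² · 19 · 37²; 10044 = 2² · 3⁴ · 31
lcm takes max exponent of each prime: 2³ · 3⁴ · 19 · 23 · 31 · 37² · 41² = 20201764229784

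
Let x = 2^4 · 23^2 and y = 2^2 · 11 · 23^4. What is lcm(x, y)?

49252016

max exponent per prime: 2^4 · 11 · 23^4 = 49252016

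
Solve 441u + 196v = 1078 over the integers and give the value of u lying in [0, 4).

gcd(441, 196) = 49 (Euclid: 441 = 2·196 + 49; 196 = 4·49 + 0), and 49 | 1078.
Extended Euclid: 441·(1) + 196·(-2) = 49. Scale by 22: u₀ = 22.
General solution u = u₀ + 4t; reducing mod 4 gives u = 2 (and v = 1).

2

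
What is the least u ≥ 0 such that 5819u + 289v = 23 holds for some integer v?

gcd(5819, 289) = 1 (Euclid: 5819 = 20·289 + 39; 289 = 7·39 + 16; 39 = 2·16 + 7; 16 = 2·7 + 2; 7 = 3·2 + 1; 2 = 2·1 + 0), and 1 | 23.
Extended Euclid: 5819·(126) + 289·(-2537) = 1. Scale by 23: u₀ = 2898.
General solution u = u₀ + 289t; reducing mod 289 gives u = 8 (and v = -161).

8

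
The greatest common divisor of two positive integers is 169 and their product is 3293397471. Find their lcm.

19487559

Since gcd(m,n)·lcm(m,n) = mn, lcm = 3293397471/169 = 19487559.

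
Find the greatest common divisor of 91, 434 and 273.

91 = 7 · 13; 434 = 2 · 7 · 31; 273 = 3 · 7 · 13
gcd takes min exponent of each prime: 7 = 7

7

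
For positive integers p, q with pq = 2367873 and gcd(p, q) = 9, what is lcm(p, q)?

For any two positive integers, gcd × lcm equals their product. Hence lcm = 2367873 / 9 = 263097.

263097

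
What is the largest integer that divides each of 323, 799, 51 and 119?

gcd(323, 799): 799 = 2·323 + 153; 323 = 2·153 + 17; 153 = 9·17 + 0 → 17
gcd(17, 51): 51 = 3·17 + 0 → 17
gcd(17, 119): 119 = 7·17 + 0 → 17

17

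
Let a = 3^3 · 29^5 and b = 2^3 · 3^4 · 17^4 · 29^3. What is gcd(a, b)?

min exponent per shared prime: 3^3 · 29^3 = 658503

658503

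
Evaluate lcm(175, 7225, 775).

1567825

175 = 5² · 7; 7225 = 5² · 17²; 775 = 5² · 31
lcm takes max exponent of each prime: 5² · 7 · 17² · 31 = 1567825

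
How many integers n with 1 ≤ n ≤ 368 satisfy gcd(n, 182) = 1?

182 = 2·7·13. Inclusion–exclusion on these primes:
368 − ⌊368/2⌋ − ⌊368/7⌋ − ⌊368/13⌋ + ⌊368/14⌋ + ⌊368/26⌋ + ⌊368/91⌋ − ⌊368/182⌋ = 146

146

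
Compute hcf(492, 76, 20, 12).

gcd(492, 76): 492 = 6·76 + 36; 76 = 2·36 + 4; 36 = 9·4 + 0 → 4
gcd(4, 20): 20 = 5·4 + 0 → 4
gcd(4, 12): 12 = 3·4 + 0 → 4

4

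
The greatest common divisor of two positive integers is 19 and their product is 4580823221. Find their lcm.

Since gcd(m,n)·lcm(m,n) = mn, lcm = 4580823221/19 = 241095959.

241095959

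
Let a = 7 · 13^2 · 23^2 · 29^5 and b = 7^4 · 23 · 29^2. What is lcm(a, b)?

max exponent per prime: 7^4 · 13^2 · 23^2 · 29^5 = 4402755073429349

4402755073429349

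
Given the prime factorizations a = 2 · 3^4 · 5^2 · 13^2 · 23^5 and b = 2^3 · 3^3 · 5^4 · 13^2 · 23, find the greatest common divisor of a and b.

5247450

min exponent per shared prime: 2 · 3^3 · 5^2 · 13^2 · 23 = 5247450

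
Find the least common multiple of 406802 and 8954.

15051674

406802 = 2 · 11² · 41²; 8954 = 2 · 11² · 37
max exponents: 2 · 11² · 37 · 41² = 15051674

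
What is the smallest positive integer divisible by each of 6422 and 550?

1766050

6422 = 2 · 13² · 19; 550 = 2 · 5² · 11
max exponents: 2 · 5² · 11 · 13² · 19 = 1766050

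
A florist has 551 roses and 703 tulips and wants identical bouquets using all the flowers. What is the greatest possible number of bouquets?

Euclid: 703 = 1·551 + 152; 551 = 3·152 + 95; 152 = 1·95 + 57; 95 = 1·57 + 38; 57 = 1·38 + 19; 38 = 2·19 + 0. Last nonzero remainder: 19.

19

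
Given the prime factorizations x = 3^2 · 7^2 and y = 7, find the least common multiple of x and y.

441

max exponent per prime: 3^2 · 7^2 = 441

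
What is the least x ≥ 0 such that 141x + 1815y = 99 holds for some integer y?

Euclid: 1815 = 12·141 + 123; 141 = 1·123 + 18; 123 = 6·18 + 15; 18 = 1·15 + 3; 15 = 5·3 + 0 → gcd = 3; 99 = 3·33.
Back-substitution yields 141·(103) + 1815·(-8) = 3, so one solution is x = 103·33 = 3399, y = -8·33 = -264.
Solutions in x differ by 1815/3 = 605; the one in [0, 605) is 3399 mod 605 = 374.

374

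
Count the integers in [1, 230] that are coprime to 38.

Prime factors of 38: 2, 19. Count integers ≤ 230 divisible by none of them.
By inclusion–exclusion: 230 − ⌊230/2⌋ − ⌊230/19⌋ + ⌊230/38⌋ = 109.

109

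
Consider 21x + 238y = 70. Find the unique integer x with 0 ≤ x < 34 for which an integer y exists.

Reduce mod 238: 21x ≡ 70 (mod 238). With g = gcd(21, 238) = 7 dividing 70, divide through: 3x ≡ 10 (mod 34).
Since gcd(3, 34) = 1, x ≡ 10·(3)⁻¹ ≡ 26 (mod 34). Smallest non-negative: 26.

26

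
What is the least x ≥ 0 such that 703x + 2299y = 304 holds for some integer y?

92

gcd(703, 2299) = 19 (Euclid: 2299 = 3·703 + 190; 703 = 3·190 + 133; 190 = 1·133 + 57; 133 = 2·57 + 19; 57 = 3·19 + 0), and 19 | 304.
Extended Euclid: 703·(36) + 2299·(-11) = 19. Scale by 16: x₀ = 576.
General solution x = x₀ + 121t; reducing mod 121 gives x = 92 (and y = -28).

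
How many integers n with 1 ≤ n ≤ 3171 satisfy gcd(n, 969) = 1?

Prime factors of 969: 3, 17, 19. Count integers ≤ 3171 divisible by none of them.
By inclusion–exclusion: 3171 − ⌊3171/3⌋ − ⌊3171/17⌋ − ⌊3171/19⌋ + ⌊3171/51⌋ + ⌊3171/57⌋ + ⌊3171/323⌋ − ⌊3171/969⌋ = 1885.

1885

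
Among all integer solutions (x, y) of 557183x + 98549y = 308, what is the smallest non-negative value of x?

5521

Euclid: 557183 = 5·98549 + 64438; 98549 = 1·64438 + 34111; 64438 = 1·34111 + 30327; 34111 = 1·30327 + 3784; 30327 = 8·3784 + 55; 3784 = 68·55 + 44; 55 = 1·44 + 11; 44 = 4·11 + 0 → gcd = 11; 308 = 11·28.
Back-substitution yields 557183·(1797) + 98549·(-10160) = 11, so one solution is x = 1797·28 = 50316, y = -10160·28 = -284480.
Solutions in x differ by 98549/11 = 8959; the one in [0, 8959) is 50316 mod 8959 = 5521.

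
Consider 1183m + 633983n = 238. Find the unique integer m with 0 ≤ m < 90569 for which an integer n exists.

Reduce mod 633983: 1183m ≡ 238 (mod 633983). With g = gcd(1183, 633983) = 7 dividing 238, divide through: 169m ≡ 34 (mod 90569).
Since gcd(169, 90569) = 1, m ≡ 34·(169)⁻¹ ≡ 85746 (mod 90569). Smallest non-negative: 85746.

85746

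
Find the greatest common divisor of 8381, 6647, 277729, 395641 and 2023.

289

gcd(8381, 6647): 8381 = 1·6647 + 1734; 6647 = 3·1734 + 1445; 1734 = 1·1445 + 289; 1445 = 5·289 + 0 → 289
gcd(289, 277729): 277729 = 961·289 + 0 → 289
gcd(289, 395641): 395641 = 1369·289 + 0 → 289
gcd(289, 2023): 2023 = 7·289 + 0 → 289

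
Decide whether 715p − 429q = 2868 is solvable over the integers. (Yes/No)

gcd(715, 429): 715 = 1·429 + 286; 429 = 1·286 + 143; 286 = 2·143 + 0 → 143
143 does not divide 2868, so a solution does not exist.

No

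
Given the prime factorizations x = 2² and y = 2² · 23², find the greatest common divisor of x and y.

4

min exponent per shared prime: 2² = 4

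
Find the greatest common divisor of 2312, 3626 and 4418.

gcd(2312, 3626): 3626 = 1·2312 + 1314; 2312 = 1·1314 + 998; 1314 = 1·998 + 316; 998 = 3·316 + 50; 316 = 6·50 + 16; 50 = 3·16 + 2; 16 = 8·2 + 0 → 2
gcd(2, 4418): 4418 = 2209·2 + 0 → 2

2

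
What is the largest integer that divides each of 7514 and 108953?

Euclid: 108953 = 14·7514 + 3757; 7514 = 2·3757 + 0. Last nonzero remainder: 3757.

3757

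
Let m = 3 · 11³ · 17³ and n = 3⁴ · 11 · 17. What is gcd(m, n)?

min exponent per shared prime: 3 · 11 · 17 = 561

561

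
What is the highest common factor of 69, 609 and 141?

gcd(69, 609): 609 = 8·69 + 57; 69 = 1·57 + 12; 57 = 4·12 + 9; 12 = 1·9 + 3; 9 = 3·3 + 0 → 3
gcd(3, 141): 141 = 47·3 + 0 → 3

3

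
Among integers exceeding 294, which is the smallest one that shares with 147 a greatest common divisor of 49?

Multiples of 49 above 294: 49·7, 49·8, … . Need the cofactor coprime to 147/49 = 3.
Checking s = 7, 8, … the first with gcd(s, 3) = 1 is s = 7, giving 343.

343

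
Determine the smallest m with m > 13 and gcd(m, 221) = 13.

26

gcd(m, 221) = 13 forces 13 | m; write m = 13s. Then gcd(13s, 13·17) = 13·gcd(s, 17), so need gcd(s, 17) = 1.
13s > 13 gives s ≥ 2. The least s ≥ 2 coprime to 17 is 2, so m = 13·2 = 26.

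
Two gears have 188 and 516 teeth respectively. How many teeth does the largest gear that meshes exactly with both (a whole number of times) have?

188 = 2² · 47
516 = 2² · 3 · 43
Common: 2² = 4

4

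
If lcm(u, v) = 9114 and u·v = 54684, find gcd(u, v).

6

From gcd × lcm = uv: gcd = 54684 / 9114 = 6.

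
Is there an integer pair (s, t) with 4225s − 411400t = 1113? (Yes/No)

By Bézout, 4225s − 411400t = 1113 has integer solutions iff gcd(4225, 411400) | 1113.
Euclid: 411400 = 97·4225 + 1575; 4225 = 2·1575 + 1075; 1575 = 1·1075 + 500; 1075 = 2·500 + 75; 500 = 6·75 + 50; 75 = 1·50 + 25; 50 = 2·25 + 0. gcd = 25; 1113 mod 25 = 13. No.

No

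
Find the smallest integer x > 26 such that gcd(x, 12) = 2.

Multiples of 2 above 26: 2·14, 2·15, … . Need the cofactor coprime to 12/2 = 6.
Checking s = 14, 15, … the first with gcd(s, 6) = 1 is s = 17, giving 34.

34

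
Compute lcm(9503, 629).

351611

9503 = 13 · 17 · 43; 629 = 17 · 37
max exponents: 13 · 17 · 37 · 43 = 351611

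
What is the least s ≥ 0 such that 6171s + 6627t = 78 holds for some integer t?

Euclid: 6627 = 1·6171 + 456; 6171 = 13·456 + 243; 456 = 1·243 + 213; 243 = 1·213 + 30; 213 = 7·30 + 3; 30 = 10·3 + 0 → gcd = 3; 78 = 3·26.
Back-substitution yields 6171·(-218) + 6627·(203) = 3, so one solution is s = -218·26 = -5668, t = 203·26 = 5278.
Solutions in s differ by 6627/3 = 2209; the one in [0, 2209) is -5668 mod 2209 = 959.

959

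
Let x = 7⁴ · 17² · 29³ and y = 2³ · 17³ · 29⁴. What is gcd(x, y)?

7048421

min exponent per shared prime: 17² · 29³ = 7048421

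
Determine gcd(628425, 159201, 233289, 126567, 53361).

441

628425 = 3³ · 5² · 7² · 19; 159201 = 3² · 7² · 19²; 233289 = 3² · 7² · 23²; 126567 = 3² · 7³ · 41; 53361 = 3² · 7² · 11²
gcd takes min exponent of each prime: 3² · 7² = 441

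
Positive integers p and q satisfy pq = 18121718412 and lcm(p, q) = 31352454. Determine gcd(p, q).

578

gcd·lcm = product, so gcd = 18121718412/31352454 = 578.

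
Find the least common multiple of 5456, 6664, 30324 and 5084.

201804885744

5456 = 2⁴ · 11 · 31; 6664 = 2³ · 7² · 17; 30324 = 2² · 3 · 7 · 19²; 5084 = 2² · 31 · 41
lcm takes max exponent of each prime: 2⁴ · 3 · 7² · 11 · 17 · 19² · 31 · 41 = 201804885744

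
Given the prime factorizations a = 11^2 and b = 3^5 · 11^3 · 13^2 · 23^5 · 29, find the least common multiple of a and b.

10202537780768619

max exponent per prime: 3^5 · 11^3 · 13^2 · 23^5 · 29 = 10202537780768619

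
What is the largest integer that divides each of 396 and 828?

Euclid: 828 = 2·396 + 36; 396 = 11·36 + 0. Last nonzero remainder: 36.

36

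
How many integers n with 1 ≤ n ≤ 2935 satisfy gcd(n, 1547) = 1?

2187

Prime factors of 1547: 7, 13, 17. Count integers ≤ 2935 divisible by none of them.
By inclusion–exclusion: 2935 − ⌊2935/7⌋ − ⌊2935/13⌋ − ⌊2935/17⌋ + ⌊2935/91⌋ + ⌊2935/119⌋ + ⌊2935/221⌋ − ⌊2935/1547⌋ = 2187.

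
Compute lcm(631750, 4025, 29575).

lcm(631750, 4025) = 631750·4025/gcd = 2542793750/175 = 14530250
lcm(14530250, 29575) = 14530250·29575/gcd = 429732143750/175 = 2455612250

2455612250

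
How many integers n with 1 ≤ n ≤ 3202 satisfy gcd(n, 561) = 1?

1827

561 = 3·11·17. Inclusion–exclusion on these primes:
3202 − ⌊3202/3⌋ − ⌊3202/11⌋ − ⌊3202/17⌋ + ⌊3202/33⌋ + ⌊3202/51⌋ + ⌊3202/187⌋ − ⌊3202/561⌋ = 1827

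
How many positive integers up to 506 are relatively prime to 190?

190 = 2·5·19. Inclusion–exclusion on these primes:
506 − ⌊506/2⌋ − ⌊506/5⌋ − ⌊506/19⌋ + ⌊506/10⌋ + ⌊506/38⌋ + ⌊506/95⌋ − ⌊506/190⌋ = 192

192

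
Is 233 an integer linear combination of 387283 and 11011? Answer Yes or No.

No

By Bézout, 387283p + 11011q = 233 has integer solutions iff gcd(387283, 11011) | 233.
Euclid: 387283 = 35·11011 + 1898; 11011 = 5·1898 + 1521; 1898 = 1·1521 + 377; 1521 = 4·377 + 13; 377 = 29·13 + 0. gcd = 13; 233 mod 13 = 12. No.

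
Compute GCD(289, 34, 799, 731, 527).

17

289 = 17²; 34 = 2 · 17; 799 = 17 · 47; 731 = 17 · 43; 527 = 17 · 31
gcd takes min exponent of each prime: 17 = 17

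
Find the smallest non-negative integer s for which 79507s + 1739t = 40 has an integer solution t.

1239

Reduce mod 1739: 79507s ≡ 40 (mod 1739). With g = gcd(79507, 1739) = 1 dividing 40, divide through: 79507s ≡ 40 (mod 1739).
Since gcd(79507, 1739) = 1, s ≡ 40·(79507)⁻¹ ≡ 1239 (mod 1739). Smallest non-negative: 1239.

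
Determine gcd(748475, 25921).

49

748475 = 5² · 7² · 13 · 47
25921 = 7² · 23²
Common: 7² = 49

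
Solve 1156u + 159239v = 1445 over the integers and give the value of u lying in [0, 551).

139

Euclid: 159239 = 137·1156 + 867; 1156 = 1·867 + 289; 867 = 3·289 + 0 → gcd = 289; 1445 = 289·5.
Back-substitution yields 1156·(138) + 159239·(-1) = 289, so one solution is u = 138·5 = 690, v = -1·5 = -5.
Solutions in u differ by 159239/289 = 551; the one in [0, 551) is 690 mod 551 = 139.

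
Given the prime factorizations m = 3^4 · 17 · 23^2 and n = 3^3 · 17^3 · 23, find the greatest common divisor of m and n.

10557

min exponent per shared prime: 3^3 · 17 · 23 = 10557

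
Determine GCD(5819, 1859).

5819 = 11 · 23²
1859 = 11 · 13²
Common: 11 = 11

11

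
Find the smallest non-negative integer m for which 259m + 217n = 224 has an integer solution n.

26

Reduce mod 217: 259m ≡ 224 (mod 217). With g = gcd(259, 217) = 7 dividing 224, divide through: 37m ≡ 32 (mod 31).
Since gcd(37, 31) = 1, m ≡ 32·(37)⁻¹ ≡ 26 (mod 31). Smallest non-negative: 26.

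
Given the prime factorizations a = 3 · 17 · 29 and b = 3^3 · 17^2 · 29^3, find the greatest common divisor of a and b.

1479

min exponent per shared prime: 3 · 17 · 29 = 1479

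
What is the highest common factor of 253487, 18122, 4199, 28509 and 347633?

gcd(253487, 18122): 253487 = 13·18122 + 17901; 18122 = 1·17901 + 221; 17901 = 81·221 + 0 → 221
gcd(221, 4199): 4199 = 19·221 + 0 → 221
gcd(221, 28509): 28509 = 129·221 + 0 → 221
gcd(221, 347633): 347633 = 1573·221 + 0 → 221

221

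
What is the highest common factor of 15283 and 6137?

Euclid: 15283 = 2·6137 + 3009; 6137 = 2·3009 + 119; 3009 = 25·119 + 34; 119 = 3·34 + 17; 34 = 2·17 + 0. Last nonzero remainder: 17.

17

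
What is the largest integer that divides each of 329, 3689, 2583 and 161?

7

gcd(329, 3689): 3689 = 11·329 + 70; 329 = 4·70 + 49; 70 = 1·49 + 21; 49 = 2·21 + 7; 21 = 3·7 + 0 → 7
gcd(7, 2583): 2583 = 369·7 + 0 → 7
gcd(7, 161): 161 = 23·7 + 0 → 7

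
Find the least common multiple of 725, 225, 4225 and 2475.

12129975

725 = 5² · 29; 225 = 3² · 5²; 4225 = 5² · 13²; 2475 = 3² · 5² · 11
lcm takes max exponent of each prime: 3² · 5² · 11 · 13² · 29 = 12129975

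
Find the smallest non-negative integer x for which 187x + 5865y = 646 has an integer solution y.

223

gcd(187, 5865) = 17 (Euclid: 5865 = 31·187 + 68; 187 = 2·68 + 51; 68 = 1·51 + 17; 51 = 3·17 + 0), and 17 | 646.
Extended Euclid: 187·(-94) + 5865·(3) = 17. Scale by 38: x₀ = -3572.
General solution x = x₀ + 345t; reducing mod 345 gives x = 223 (and y = -7).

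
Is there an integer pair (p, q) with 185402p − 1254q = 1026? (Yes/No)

Yes

gcd(185402, 1254): 185402 = 147·1254 + 1064; 1254 = 1·1064 + 190; 1064 = 5·190 + 114; 190 = 1·114 + 76; 114 = 1·76 + 38; 76 = 2·38 + 0 → 38
38 divides 1026, so a solution exists.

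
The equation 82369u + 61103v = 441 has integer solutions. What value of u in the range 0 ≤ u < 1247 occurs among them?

658

gcd(82369, 61103) = 49 (Euclid: 82369 = 1·61103 + 21266; 61103 = 2·21266 + 18571; 21266 = 1·18571 + 2695; 18571 = 6·2695 + 2401; 2695 = 1·2401 + 294; 2401 = 8·294 + 49; 294 = 6·49 + 0), and 49 | 441.
Extended Euclid: 82369·(-204) + 61103·(275) = 49. Scale by 9: u₀ = -1836.
General solution u = u₀ + 1247t; reducing mod 1247 gives u = 658 (and v = -887).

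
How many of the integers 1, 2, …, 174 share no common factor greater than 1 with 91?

Prime factors of 91: 7, 13. Count integers ≤ 174 divisible by none of them.
By inclusion–exclusion: 174 − ⌊174/7⌋ − ⌊174/13⌋ + ⌊174/91⌋ = 138.

138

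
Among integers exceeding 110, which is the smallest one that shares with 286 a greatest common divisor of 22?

Multiples of 22 above 110: 22·6, 22·7, … . Need the cofactor coprime to 286/22 = 13.
Checking s = 6, 7, … the first with gcd(s, 13) = 1 is s = 6, giving 132.

132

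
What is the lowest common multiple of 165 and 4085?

gcd first: 4085 = 24·165 + 125; 165 = 1·125 + 40; 125 = 3·40 + 5; 40 = 8·5 + 0 → gcd = 5
lcm = 165·4085/gcd = 674025/5 = 134805

134805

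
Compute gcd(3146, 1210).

Euclid: 3146 = 2·1210 + 726; 1210 = 1·726 + 484; 726 = 1·484 + 242; 484 = 2·242 + 0. Last nonzero remainder: 242.

242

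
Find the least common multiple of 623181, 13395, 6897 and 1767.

549324703785

lcm(623181, 13395) = 623181·13395/gcd = 8347509495/57 = 146447535
lcm(146447535, 6897) = 146447535·6897/gcd = 1010048648895/57 = 17720151735
lcm(17720151735, 1767) = 17720151735·1767/gcd = 31311508115745/57 = 549324703785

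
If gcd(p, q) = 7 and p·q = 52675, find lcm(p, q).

Since gcd(p,q)·lcm(p,q) = pq, lcm = 52675/7 = 7525.

7525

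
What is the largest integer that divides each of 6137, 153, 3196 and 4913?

gcd(6137, 153): 6137 = 40·153 + 17; 153 = 9·17 + 0 → 17
gcd(17, 3196): 3196 = 188·17 + 0 → 17
gcd(17, 4913): 4913 = 289·17 + 0 → 17

17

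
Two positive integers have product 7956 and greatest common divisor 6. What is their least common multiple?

Since gcd(a,b)·lcm(a,b) = ab, lcm = 7956/6 = 1326.

1326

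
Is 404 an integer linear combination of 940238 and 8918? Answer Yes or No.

No

gcd(940238, 8918): 940238 = 105·8918 + 3848; 8918 = 2·3848 + 1222; 3848 = 3·1222 + 182; 1222 = 6·182 + 130; 182 = 1·130 + 52; 130 = 2·52 + 26; 52 = 2·26 + 0 → 26
26 does not divide 404, so a solution does not exist.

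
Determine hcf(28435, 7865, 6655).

28435 = 5 · 11² · 47; 7865 = 5 · 11² · 13; 6655 = 5 · 11³
gcd takes min exponent of each prime: 5 · 11² = 605

605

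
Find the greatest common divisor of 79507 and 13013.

79507 = 43³
13013 = 7 · 11 · 13²
Common: 1 = 1

1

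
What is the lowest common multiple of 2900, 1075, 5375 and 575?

14340500

2900 = 2² · 5² · 29; 1075 = 5² · 43; 5375 = 5³ · 43; 575 = 5² · 23
lcm takes max exponent of each prime: 2² · 5³ · 23 · 29 · 43 = 14340500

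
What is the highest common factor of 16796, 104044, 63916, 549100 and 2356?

76

16796 = 2² · 13 · 17 · 19; 104044 = 2² · 19 · 37²; 63916 = 2² · 19 · 29²; 549100 = 2² · 5² · 17² · 19; 2356 = 2² · 19 · 31
gcd takes min exponent of each prime: 2² · 19 = 76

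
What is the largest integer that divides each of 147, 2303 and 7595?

gcd(147, 2303): 2303 = 15·147 + 98; 147 = 1·98 + 49; 98 = 2·49 + 0 → 49
gcd(49, 7595): 7595 = 155·49 + 0 → 49

49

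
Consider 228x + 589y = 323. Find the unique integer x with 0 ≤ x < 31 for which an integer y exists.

Euclid: 589 = 2·228 + 133; 228 = 1·133 + 95; 133 = 1·95 + 38; 95 = 2·38 + 19; 38 = 2·19 + 0 → gcd = 19; 323 = 19·17.
Back-substitution yields 228·(13) + 589·(-5) = 19, so one solution is x = 13·17 = 221, y = -5·17 = -85.
Solutions in x differ by 589/19 = 31; the one in [0, 31) is 221 mod 31 = 4.

4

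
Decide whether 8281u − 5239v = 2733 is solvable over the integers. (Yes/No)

No

gcd(8281, 5239): 8281 = 1·5239 + 3042; 5239 = 1·3042 + 2197; 3042 = 1·2197 + 845; 2197 = 2·845 + 507; 845 = 1·507 + 338; 507 = 1·338 + 169; 338 = 2·169 + 0 → 169
169 does not divide 2733, so a solution does not exist.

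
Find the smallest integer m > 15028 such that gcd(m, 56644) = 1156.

56644 = 1156·49. Any m with gcd(m, 56644) = 1156 is a multiple of 1156, say 1156s, with s coprime to 49.
Need s > 15028/1156, so s ≥ 14. First s ≥ 14 with gcd(s, 49) = 1 is s = 15. Thus m = 1156·15 = 17340.

17340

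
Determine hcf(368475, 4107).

3

Euclid: 368475 = 89·4107 + 2952; 4107 = 1·2952 + 1155; 2952 = 2·1155 + 642; 1155 = 1·642 + 513; 642 = 1·513 + 129; 513 = 3·129 + 126; 129 = 1·126 + 3; 126 = 42·3 + 0. Last nonzero remainder: 3.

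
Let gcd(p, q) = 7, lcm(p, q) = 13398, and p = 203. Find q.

462

Using pq = gcd(p,q)·lcm(p,q) = 7·13398 = 93786, we get q = 93786/203 = 462.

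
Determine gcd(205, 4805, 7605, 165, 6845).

5

gcd(205, 4805): 4805 = 23·205 + 90; 205 = 2·90 + 25; 90 = 3·25 + 15; 25 = 1·15 + 10; 15 = 1·10 + 5; 10 = 2·5 + 0 → 5
gcd(5, 7605): 7605 = 1521·5 + 0 → 5
gcd(5, 165): 165 = 33·5 + 0 → 5
gcd(5, 6845): 6845 = 1369·5 + 0 → 5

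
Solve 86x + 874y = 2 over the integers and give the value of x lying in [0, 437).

gcd(86, 874) = 2 (Euclid: 874 = 10·86 + 14; 86 = 6·14 + 2; 14 = 7·2 + 0), and 2 | 2.
Extended Euclid: 86·(61) + 874·(-6) = 2. Scale by 1: x₀ = 61.
General solution x = x₀ + 437t; reducing mod 437 gives x = 61 (and y = -6).

61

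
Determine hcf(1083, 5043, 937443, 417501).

gcd(1083, 5043): 5043 = 4·1083 + 711; 1083 = 1·711 + 372; 711 = 1·372 + 339; 372 = 1·339 + 33; 339 = 10·33 + 9; 33 = 3·9 + 6; 9 = 1·6 + 3; 6 = 2·3 + 0 → 3
gcd(3, 937443): 937443 = 312481·3 + 0 → 3
gcd(3, 417501): 417501 = 139167·3 + 0 → 3

3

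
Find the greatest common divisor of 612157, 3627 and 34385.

612157 = 7² · 13 · 31²; 3627 = 3² · 13 · 31; 34385 = 5 · 13 · 23²
gcd takes min exponent of each prime: 13 = 13

13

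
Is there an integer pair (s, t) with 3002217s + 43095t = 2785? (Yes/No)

By Bézout, 3002217s + 43095t = 2785 has integer solutions iff gcd(3002217, 43095) | 2785.
Euclid: 3002217 = 69·43095 + 28662; 43095 = 1·28662 + 14433; 28662 = 1·14433 + 14229; 14433 = 1·14229 + 204; 14229 = 69·204 + 153; 204 = 1·153 + 51; 153 = 3·51 + 0. gcd = 51; 2785 mod 51 = 31. No.

No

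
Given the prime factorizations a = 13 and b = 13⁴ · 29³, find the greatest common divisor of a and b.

13

min exponent per shared prime: 13 = 13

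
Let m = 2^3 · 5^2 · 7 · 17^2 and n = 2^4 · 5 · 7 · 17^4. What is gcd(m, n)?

min exponent per shared prime: 2^3 · 5 · 7 · 17^2 = 80920

80920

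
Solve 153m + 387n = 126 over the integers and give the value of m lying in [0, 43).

16

Euclid: 387 = 2·153 + 81; 153 = 1·81 + 72; 81 = 1·72 + 9; 72 = 8·9 + 0 → gcd = 9; 126 = 9·14.
Back-substitution yields 153·(-5) + 387·(2) = 9, so one solution is m = -5·14 = -70, n = 2·14 = 28.
Solutions in m differ by 387/9 = 43; the one in [0, 43) is -70 mod 43 = 16.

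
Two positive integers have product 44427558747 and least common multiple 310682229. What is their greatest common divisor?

gcd·lcm = product, so gcd = 44427558747/310682229 = 143.

143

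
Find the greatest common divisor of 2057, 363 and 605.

gcd(2057, 363): 2057 = 5·363 + 242; 363 = 1·242 + 121; 242 = 2·121 + 0 → 121
gcd(121, 605): 605 = 5·121 + 0 → 121

121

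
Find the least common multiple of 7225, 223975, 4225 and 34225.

lcm(7225, 223975) = 7225·223975/gcd = 1618219375/7225 = 223975
lcm(223975, 4225) = 223975·4225/gcd = 946294375/25 = 37851775
lcm(37851775, 34225) = 37851775·34225/gcd = 1295476999375/25 = 51819079975

51819079975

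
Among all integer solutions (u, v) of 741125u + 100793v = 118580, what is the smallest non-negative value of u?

gcd(741125, 100793) = 5929 (Euclid: 741125 = 7·100793 + 35574; 100793 = 2·35574 + 29645; 35574 = 1·29645 + 5929; 29645 = 5·5929 + 0), and 5929 | 118580.
Extended Euclid: 741125·(3) + 100793·(-22) = 5929. Scale by 20: u₀ = 60.
General solution u = u₀ + 17t; reducing mod 17 gives u = 9 (and v = -65).

9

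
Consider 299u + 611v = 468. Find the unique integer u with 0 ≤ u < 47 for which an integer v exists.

22

Reduce mod 611: 299u ≡ 468 (mod 611). With g = gcd(299, 611) = 13 dividing 468, divide through: 23u ≡ 36 (mod 47).
Since gcd(23, 47) = 1, u ≡ 36·(23)⁻¹ ≡ 22 (mod 47). Smallest non-negative: 22.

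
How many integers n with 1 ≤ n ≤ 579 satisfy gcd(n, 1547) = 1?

431

1547 = 7·13·17. Inclusion–exclusion on these primes:
579 − ⌊579/7⌋ − ⌊579/13⌋ − ⌊579/17⌋ + ⌊579/91⌋ + ⌊579/119⌋ + ⌊579/221⌋ − ⌊579/1547⌋ = 431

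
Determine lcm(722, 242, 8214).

722 = 2 · 19²; 242 = 2 · 11²; 8214 = 2 · 3 · 37²
lcm takes max exponent of each prime: 2 · 3 · 11² · 19² · 37² = 358795734

358795734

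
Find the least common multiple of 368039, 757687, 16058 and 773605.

368039 = 7³ · 29 · 37; 757687 = 7³ · 47²; 16058 = 2 · 7 · 31 · 37; 773605 = 5 · 7 · 23 · 31²
lcm takes max exponent of each prime: 2 · 5 · 7³ · 23 · 29 · 31² · 37 · 47² = 179696981315530

179696981315530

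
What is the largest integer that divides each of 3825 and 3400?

425

Euclid: 3825 = 1·3400 + 425; 3400 = 8·425 + 0. Last nonzero remainder: 425.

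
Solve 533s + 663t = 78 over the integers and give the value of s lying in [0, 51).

Euclid: 663 = 1·533 + 130; 533 = 4·130 + 13; 130 = 10·13 + 0 → gcd = 13; 78 = 13·6.
Back-substitution yields 533·(5) + 663·(-4) = 13, so one solution is s = 5·6 = 30, t = -4·6 = -24.
Solutions in s differ by 663/13 = 51; the one in [0, 51) is 30 mod 51 = 30.

30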